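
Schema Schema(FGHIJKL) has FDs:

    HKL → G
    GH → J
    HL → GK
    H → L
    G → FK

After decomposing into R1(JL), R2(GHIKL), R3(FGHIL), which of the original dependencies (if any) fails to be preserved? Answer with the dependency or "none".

Check GH → J: no single fragment contains all of {GHJ}, and the restricted closure of {GH} across the fragments never reaches {J}.
HKL → G is preserved.
HL → GK is preserved.
H → L is preserved.
G → FK is preserved.

GH → J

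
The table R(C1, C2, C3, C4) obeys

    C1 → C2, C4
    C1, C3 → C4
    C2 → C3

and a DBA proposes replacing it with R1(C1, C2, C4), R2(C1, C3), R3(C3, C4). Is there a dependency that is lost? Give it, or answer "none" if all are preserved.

C2 → C3

Check C2 → C3: no single fragment contains all of {C2, C3}, and the restricted closure of {C2} across the fragments never reaches {C3}.
C1 → C2, C4 is preserved.
C1, C3 → C4 is preserved.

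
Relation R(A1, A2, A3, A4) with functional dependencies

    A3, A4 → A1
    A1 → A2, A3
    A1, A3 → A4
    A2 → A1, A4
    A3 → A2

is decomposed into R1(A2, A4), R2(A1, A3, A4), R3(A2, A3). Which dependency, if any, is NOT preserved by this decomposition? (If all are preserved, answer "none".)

A3, A4 → A1 lies within R2.
A1 → A2, A3: restricted closure across fragments reaches A2, A3.
A1, A3 → A4 lies within R2.
A2 → A1, A4: restricted closure across fragments reaches A1, A4.
A3 → A2 lies within R3.
Every dependency is enforceable on the fragments, so the decomposition is dependency-preserving.

none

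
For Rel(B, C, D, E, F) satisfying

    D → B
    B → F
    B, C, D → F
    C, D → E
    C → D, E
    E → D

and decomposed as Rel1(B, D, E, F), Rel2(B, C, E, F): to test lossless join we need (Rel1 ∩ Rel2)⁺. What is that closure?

Rel1 ∩ Rel2 = {B, E, F}.
E → D applies, adding D
Closure: {B, D, E, F}.

B, D, E, F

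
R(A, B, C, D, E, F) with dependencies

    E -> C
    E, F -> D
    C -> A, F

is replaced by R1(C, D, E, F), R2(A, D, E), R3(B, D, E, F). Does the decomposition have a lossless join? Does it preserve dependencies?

lossless but not dependency-preserving

Lossless test (chase): Rows 1 and 2 agree on E; apply E→C and equate their C entries. Rows 1 and 3 agree on E; apply E→C and equate their C entries. Rows 1 and 2 agree on C; apply C→A, F and equate their A, F entries. Rows 1 and 3 agree on C; apply C→A, F and equate their A, F entries. Row 3 is now all distinguished symbols — the join is lossless.
Dependency preservation: the restricted closure of {C} across the fragments never reaches {A, F}, so C → A, F cannot be enforced without a join — not preserved.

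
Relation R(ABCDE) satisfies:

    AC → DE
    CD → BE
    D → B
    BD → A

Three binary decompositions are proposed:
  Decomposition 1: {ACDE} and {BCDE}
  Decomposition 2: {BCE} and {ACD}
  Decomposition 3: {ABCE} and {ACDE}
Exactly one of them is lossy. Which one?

Decomposition 1: common = {CDE}, closure = {ABCDE} → lossless.
Decomposition 2: common = {C}, closure = {C} → lossy.
Decomposition 3: common = {ACE}, closure = {ABCDE} → lossless.

Decomposition 2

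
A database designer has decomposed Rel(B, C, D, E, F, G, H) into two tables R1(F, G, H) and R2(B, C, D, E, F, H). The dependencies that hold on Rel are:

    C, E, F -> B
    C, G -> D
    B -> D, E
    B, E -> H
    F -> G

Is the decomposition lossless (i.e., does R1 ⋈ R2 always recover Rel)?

Yes

Common attributes: R1 ∩ R2 = {F, H}.
Closure of {F, H}: F → G applies, adding G. So (F, H)⁺ = {F, G, H}.
This closure contains every attribute of R1, so R1 ∩ R2 → R1. The join is lossless.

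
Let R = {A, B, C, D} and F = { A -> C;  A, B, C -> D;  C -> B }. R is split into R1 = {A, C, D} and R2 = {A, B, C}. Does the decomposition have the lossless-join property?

Yes

Common attributes: R1 ∩ R2 = {A, C}.
Closure of {A, C}: C → B applies, adding B; A, B, C → D applies, adding D. So (A, C)⁺ = {A, B, C, D}.
This closure contains every attribute of R1, so R1 ∩ R2 → R1. The join is lossless.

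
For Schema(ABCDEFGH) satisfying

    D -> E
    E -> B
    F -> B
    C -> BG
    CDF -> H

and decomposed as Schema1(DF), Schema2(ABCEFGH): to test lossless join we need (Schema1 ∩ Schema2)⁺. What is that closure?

Schema1 ∩ Schema2 = {F}.
F → B applies, adding B
Closure: {BF}.

BF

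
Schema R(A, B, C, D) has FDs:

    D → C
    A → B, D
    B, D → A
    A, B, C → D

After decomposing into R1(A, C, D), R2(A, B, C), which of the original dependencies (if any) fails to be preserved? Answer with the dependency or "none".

Check B, D → A: no single fragment contains all of {A, B, D}, and the restricted closure of {B, D} across the fragments never reaches {A}.
D → C is preserved.
A → B, D is preserved.
A, B, C → D is preserved.

B, D → A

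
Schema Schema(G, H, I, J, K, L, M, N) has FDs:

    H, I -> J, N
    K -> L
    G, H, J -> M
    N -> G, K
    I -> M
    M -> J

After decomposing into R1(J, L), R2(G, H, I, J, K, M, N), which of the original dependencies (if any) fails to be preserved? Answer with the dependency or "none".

K -> L

Check K → L: no single fragment contains all of {K, L}, and the restricted closure of {K} across the fragments never reaches {L}.
H, I → J, N is preserved.
G, H, J → M is preserved.
N → G, K is preserved.
I → M is preserved.
M → J is preserved.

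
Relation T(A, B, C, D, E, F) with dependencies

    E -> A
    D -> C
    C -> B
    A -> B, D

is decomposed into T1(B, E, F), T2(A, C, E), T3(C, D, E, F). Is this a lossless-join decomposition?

Yes

Chase test. Columns are A, B, C, D, E, F; row i has aⱼ where attribute j ∈ Ti, else bᵢⱼ.
Initial tableau (one row per fragment):
  row 1: b11 a2 b13 b14 a5 a6
  row 2: a1 b22 a3 b24 a5 b26
  row 3: b31 b32 a3 a4 a5 a6
Rows 1 and 2 agree on E; apply E→A and equate their A entries.
Rows 1 and 3 agree on E; apply E→A and equate their A entries.
Rows 2 and 3 agree on C; apply C→B and equate their B entries.
Rows 1 and 2 agree on A; apply A→B, D and equate their B, D entries.
Rows 1 and 3 agree on A; apply A→B, D and equate their B, D entries.
Rows 1 and 2 agree on D; apply D→C and equate their C entries.
Row 1 is now all distinguished symbols — the join is lossless.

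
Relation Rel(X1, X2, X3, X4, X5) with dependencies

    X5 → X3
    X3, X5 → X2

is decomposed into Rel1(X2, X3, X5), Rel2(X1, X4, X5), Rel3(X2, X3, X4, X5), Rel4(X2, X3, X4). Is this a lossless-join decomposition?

Chase test. Columns are X1, X2, X3, X4, X5; row i has aⱼ where attribute j ∈ Reli, else bᵢⱼ.
Initial tableau (one row per fragment):
  row 1: b11 a2 a3 b14 a5
  row 2: a1 b22 b23 a4 a5
  row 3: b31 a2 a3 a4 a5
  row 4: b41 a2 a3 a4 b45
Rows 1 and 2 agree on X5; apply X5→X3 and equate their X3 entries.
Rows 1 and 2 agree on X3, X5; apply X3, X5→X2 and equate their X2 entries.
Row 2 is now all distinguished symbols — the join is lossless.

Yes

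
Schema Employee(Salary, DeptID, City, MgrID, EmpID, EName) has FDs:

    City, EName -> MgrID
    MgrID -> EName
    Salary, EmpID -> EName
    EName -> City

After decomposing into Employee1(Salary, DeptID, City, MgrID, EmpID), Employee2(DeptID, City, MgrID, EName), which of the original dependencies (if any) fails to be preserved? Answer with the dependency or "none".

City, EName → MgrID lies within Employee2.
MgrID → EName lies within Employee2.
Salary, EmpID → EName: restricted closure across fragments reaches EName.
EName → City lies within Employee2.
Every dependency is enforceable on the fragments, so the decomposition is dependency-preserving.

none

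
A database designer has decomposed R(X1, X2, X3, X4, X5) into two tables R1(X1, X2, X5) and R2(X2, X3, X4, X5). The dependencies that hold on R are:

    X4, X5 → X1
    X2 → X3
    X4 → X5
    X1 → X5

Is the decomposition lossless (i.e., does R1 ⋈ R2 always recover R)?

Common attributes: R1 ∩ R2 = {X2, X5}.
Closure of {X2, X5}: X2 → X3 applies, adding X3. So (X2, X5)⁺ = {X2, X3, X5}.
The closure contains neither all of R1 = {X1, X2, X5} nor all of R2 = {X2, X3, X4, X5}, so the common attributes are not a superkey of either fragment. The join is lossy.

No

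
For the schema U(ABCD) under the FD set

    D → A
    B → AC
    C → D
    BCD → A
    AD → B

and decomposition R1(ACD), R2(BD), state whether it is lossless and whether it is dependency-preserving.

lossless and dependency-preserving

Lossless test: (D)⁺ = {ABCD}, which contains all of one fragment — lossless.
Dependency preservation: B → AC; BCD → A; AD → B are not contained in any single fragment, but the restricted closure of each left-hand side across the fragments still reaches the right-hand side; the remaining FDs each lie inside some fragment. All dependencies are preserved.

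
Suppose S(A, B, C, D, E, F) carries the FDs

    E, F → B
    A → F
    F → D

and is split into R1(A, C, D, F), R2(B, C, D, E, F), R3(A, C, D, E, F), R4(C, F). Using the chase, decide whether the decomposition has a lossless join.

Yes

Chase test. Columns are A, B, C, D, E, F; row i has aⱼ where attribute j ∈ Ri, else bᵢⱼ.
Initial tableau (one row per fragment):
  row 1: a1 b12 a3 a4 b15 a6
  row 2: b21 a2 a3 a4 a5 a6
  row 3: a1 b32 a3 a4 a5 a6
  row 4: b41 b42 a3 b44 b45 a6
Rows 2 and 3 agree on E, F; apply E, F→B and equate their B entries.
Rows 1 and 4 agree on F; apply F→D and equate their D entries.
Row 3 is now all distinguished symbols — the join is lossless.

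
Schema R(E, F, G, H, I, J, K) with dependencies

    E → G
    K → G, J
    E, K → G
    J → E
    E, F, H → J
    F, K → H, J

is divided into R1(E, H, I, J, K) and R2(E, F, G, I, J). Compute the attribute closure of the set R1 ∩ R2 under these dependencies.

R1 ∩ R2 = {E, I, J}.
E → G applies, adding G
Closure: {E, G, I, J}.

E, G, I, J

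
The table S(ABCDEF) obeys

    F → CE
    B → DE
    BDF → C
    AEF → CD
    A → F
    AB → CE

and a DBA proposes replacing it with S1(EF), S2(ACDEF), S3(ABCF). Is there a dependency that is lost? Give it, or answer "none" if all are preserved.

Check B → DE: no single fragment contains all of {BDE}, and the restricted closure of {B} across the fragments never reaches {DE}.
F → CE is preserved.
BDF → C is preserved.
AEF → CD is preserved.
A → F is preserved.
AB → CE is preserved.

B → DE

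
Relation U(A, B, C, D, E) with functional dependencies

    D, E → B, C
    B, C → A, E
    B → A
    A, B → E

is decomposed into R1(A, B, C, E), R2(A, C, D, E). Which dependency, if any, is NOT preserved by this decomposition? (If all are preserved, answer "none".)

Check D, E → B, C: no single fragment contains all of {B, C, D, E}, and the restricted closure of {D, E} across the fragments never reaches {B, C}.
B, C → A, E is preserved.
B → A is preserved.
A, B → E is preserved.

D, E → B, C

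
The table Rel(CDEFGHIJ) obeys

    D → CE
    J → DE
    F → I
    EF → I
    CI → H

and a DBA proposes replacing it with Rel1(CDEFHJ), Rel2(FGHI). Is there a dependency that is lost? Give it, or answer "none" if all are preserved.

CI → H

Check CI → H: no single fragment contains all of {CHI}, and the restricted closure of {CI} across the fragments never reaches {H}.
D → CE is preserved.
J → DE is preserved.
F → I is preserved.
EF → I is preserved.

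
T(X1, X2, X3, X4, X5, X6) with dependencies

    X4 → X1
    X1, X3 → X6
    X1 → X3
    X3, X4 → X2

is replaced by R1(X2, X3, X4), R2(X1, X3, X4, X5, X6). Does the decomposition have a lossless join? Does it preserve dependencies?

lossless and dependency-preserving

Lossless test: (X3, X4)⁺ = {X1, X2, X3, X4, X6}, which contains all of one fragment — lossless.
Dependency preservation: every FD's attributes lie within a single fragment, so each can be enforced locally — preserved.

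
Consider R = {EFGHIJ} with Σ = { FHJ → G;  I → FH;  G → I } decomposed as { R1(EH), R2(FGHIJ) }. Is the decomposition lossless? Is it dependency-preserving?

Lossless test: (H)⁺ = {H}, which is a superkey of neither fragment — lossy.
Dependency preservation: every FD's attributes lie within a single fragment, so each can be enforced locally — preserved.

lossy but dependency-preserving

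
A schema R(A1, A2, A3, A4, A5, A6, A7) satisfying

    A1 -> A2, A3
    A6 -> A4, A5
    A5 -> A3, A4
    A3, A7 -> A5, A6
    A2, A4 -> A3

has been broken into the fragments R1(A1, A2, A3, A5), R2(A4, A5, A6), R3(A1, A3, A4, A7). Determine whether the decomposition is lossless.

Chase test. Columns are A1, A2, A3, A4, A5, A6, A7; row i has aⱼ where attribute j ∈ Ri, else bᵢⱼ.
Initial tableau (one row per fragment):
  row 1: a1 a2 a3 b14 a5 b16 b17
  row 2: b21 b22 b23 a4 a5 a6 b27
  row 3: a1 b32 a3 a4 b35 b36 a7
Rows 1 and 3 agree on A1; apply A1→A2, A3 and equate their A2, A3 entries.
Rows 1 and 2 agree on A5; apply A5→A3, A4 and equate their A3, A4 entries.
No row becomes fully distinguished — the join is lossy.

No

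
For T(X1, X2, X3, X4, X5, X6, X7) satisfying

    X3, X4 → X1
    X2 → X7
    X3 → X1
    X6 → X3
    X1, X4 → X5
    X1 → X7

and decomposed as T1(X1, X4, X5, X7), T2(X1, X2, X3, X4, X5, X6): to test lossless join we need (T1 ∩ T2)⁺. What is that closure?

T1 ∩ T2 = {X1, X4, X5}.
X1 → X7 applies, adding X7
Closure: {X1, X4, X5, X7}.

X1, X4, X5, X7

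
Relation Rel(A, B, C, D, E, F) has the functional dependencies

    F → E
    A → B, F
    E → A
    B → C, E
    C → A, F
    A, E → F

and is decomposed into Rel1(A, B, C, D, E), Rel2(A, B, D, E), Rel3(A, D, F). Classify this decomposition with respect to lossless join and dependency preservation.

Lossless test (chase): Rows 1 and 2 agree on A; apply A→B, F and equate their B, F entries. Rows 1 and 3 agree on A; apply A→B, F and equate their B, F entries. Rows 1 and 2 agree on B; apply B→C, E and equate their C, E entries. Rows 1 and 3 agree on B; apply B→C, E and equate their C, E entries. Row 1 is now all distinguished symbols — the join is lossless.
Dependency preservation: F → E; A → B, F; C → A, F; A, E → F are not contained in any single fragment, but the restricted closure of each left-hand side across the fragments still reaches the right-hand side; the remaining FDs each lie inside some fragment. All dependencies are preserved.

lossless and dependency-preserving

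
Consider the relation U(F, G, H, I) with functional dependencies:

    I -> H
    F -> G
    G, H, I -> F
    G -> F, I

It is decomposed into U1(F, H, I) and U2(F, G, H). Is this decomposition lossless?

Yes

Common attributes: U1 ∩ U2 = {F, H}.
Closure of {F, H}: F → G applies, adding G; G → F, I applies, adding I. So (F, H)⁺ = {F, G, H, I}.
This closure contains every attribute of U1, so U1 ∩ U2 → U1. The join is lossless.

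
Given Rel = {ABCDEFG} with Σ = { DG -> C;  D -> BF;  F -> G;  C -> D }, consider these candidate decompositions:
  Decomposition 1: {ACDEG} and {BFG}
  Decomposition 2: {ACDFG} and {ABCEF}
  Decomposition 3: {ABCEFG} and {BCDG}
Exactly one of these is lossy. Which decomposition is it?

Decomposition 1

Decomposition 1: common = {G}, closure = {G} → lossy.
Decomposition 2: common = {ACF}, closure = {ABCDFG} → lossless.
Decomposition 3: common = {BCG}, closure = {BCDFG} → lossless.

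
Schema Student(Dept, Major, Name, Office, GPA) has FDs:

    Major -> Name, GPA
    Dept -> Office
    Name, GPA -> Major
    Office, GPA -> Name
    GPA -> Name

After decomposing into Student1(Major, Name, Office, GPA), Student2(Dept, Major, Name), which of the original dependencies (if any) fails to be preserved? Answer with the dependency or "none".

Dept -> Office

Check Dept → Office: no single fragment contains all of {Dept, Office}, and the restricted closure of {Dept} across the fragments never reaches {Office}.
Major → Name, GPA is preserved.
Name, GPA → Major is preserved.
Office, GPA → Name is preserved.
GPA → Name is preserved.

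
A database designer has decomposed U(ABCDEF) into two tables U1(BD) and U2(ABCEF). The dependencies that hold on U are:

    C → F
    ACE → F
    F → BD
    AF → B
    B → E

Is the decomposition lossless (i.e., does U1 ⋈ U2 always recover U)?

Common attributes: U1 ∩ U2 = {B}.
Closure of {B}: B → E applies, adding E. So (B)⁺ = {BE}.
The closure contains neither all of U1 = {BD} nor all of U2 = {ABCEF}, so the common attributes are not a superkey of either fragment. The join is lossy.

No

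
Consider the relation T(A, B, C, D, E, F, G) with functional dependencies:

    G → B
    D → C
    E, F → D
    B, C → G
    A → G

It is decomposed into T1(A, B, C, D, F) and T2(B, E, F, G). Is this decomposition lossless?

No

Common attributes: T1 ∩ T2 = {B, F}.
No dependency enlarges {B, F}, so (B, F)⁺ = {B, F}.
The closure contains neither all of T1 = {A, B, C, D, F} nor all of T2 = {B, E, F, G}, so the common attributes are not a superkey of either fragment. The join is lossy.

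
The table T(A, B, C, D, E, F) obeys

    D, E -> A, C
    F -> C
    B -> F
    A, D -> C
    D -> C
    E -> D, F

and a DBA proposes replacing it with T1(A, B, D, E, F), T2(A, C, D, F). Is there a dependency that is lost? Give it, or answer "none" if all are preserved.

D, E → A, C: restricted closure across fragments reaches A, C.
F → C lies within T2.
B → F lies within T1.
A, D → C lies within T2.
D → C lies within T2.
E → D, F lies within T1.
Every dependency is enforceable on the fragments, so the decomposition is dependency-preserving.

none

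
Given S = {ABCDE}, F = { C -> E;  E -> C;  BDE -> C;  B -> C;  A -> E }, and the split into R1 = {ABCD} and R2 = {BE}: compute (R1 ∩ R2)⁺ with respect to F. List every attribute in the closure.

R1 ∩ R2 = {B}.
B → C applies, adding C
C → E applies, adding E
Closure: {BCE}.

BCE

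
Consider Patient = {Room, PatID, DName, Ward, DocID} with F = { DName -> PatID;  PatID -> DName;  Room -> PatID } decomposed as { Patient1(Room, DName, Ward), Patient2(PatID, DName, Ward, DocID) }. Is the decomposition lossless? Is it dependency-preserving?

lossy but dependency-preserving

Lossless test: (DName, Ward)⁺ = {PatID, DName, Ward}, which is a superkey of neither fragment — lossy.
Dependency preservation: Room → PatID is not contained in any single fragment, but the restricted closure of its left-hand side across the fragments still reaches the right-hand side; the remaining FDs each lie inside some fragment. All dependencies are preserved.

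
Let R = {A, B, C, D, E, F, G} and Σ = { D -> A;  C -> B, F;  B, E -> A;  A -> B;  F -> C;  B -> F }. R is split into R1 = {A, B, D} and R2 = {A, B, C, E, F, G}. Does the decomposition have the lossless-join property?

No

Common attributes: R1 ∩ R2 = {A, B}.
Closure of {A, B}: B → F applies, adding F; F → C applies, adding C. So (A, B)⁺ = {A, B, C, F}.
The closure contains neither all of R1 = {A, B, D} nor all of R2 = {A, B, C, E, F, G}, so the common attributes are not a superkey of either fragment. The join is lossy.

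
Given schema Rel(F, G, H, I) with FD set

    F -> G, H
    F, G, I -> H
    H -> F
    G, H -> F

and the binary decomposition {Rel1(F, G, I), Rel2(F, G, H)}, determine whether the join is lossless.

Common attributes: Rel1 ∩ Rel2 = {F, G}.
Closure of {F, G}: F → G, H applies, adding H. So (F, G)⁺ = {F, G, H}.
This closure contains every attribute of Rel2, so Rel1 ∩ Rel2 → Rel2. The join is lossless.

Yes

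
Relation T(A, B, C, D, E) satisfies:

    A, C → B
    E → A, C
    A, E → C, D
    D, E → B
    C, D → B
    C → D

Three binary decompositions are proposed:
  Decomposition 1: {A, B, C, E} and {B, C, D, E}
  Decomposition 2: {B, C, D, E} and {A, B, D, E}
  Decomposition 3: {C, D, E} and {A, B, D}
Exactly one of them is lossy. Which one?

Decomposition 3

Decomposition 1: common = {B, C, E}, closure = {A, B, C, D, E} → lossless.
Decomposition 2: common = {B, D, E}, closure = {A, B, C, D, E} → lossless.
Decomposition 3: common = {D}, closure = {D} → lossy.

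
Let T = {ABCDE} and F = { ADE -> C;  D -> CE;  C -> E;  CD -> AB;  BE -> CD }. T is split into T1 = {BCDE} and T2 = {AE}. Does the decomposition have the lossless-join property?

No

Common attributes: T1 ∩ T2 = {E}.
No dependency enlarges {E}, so (E)⁺ = {E}.
The closure contains neither all of T1 = {BCDE} nor all of T2 = {AE}, so the common attributes are not a superkey of either fragment. The join is lossy.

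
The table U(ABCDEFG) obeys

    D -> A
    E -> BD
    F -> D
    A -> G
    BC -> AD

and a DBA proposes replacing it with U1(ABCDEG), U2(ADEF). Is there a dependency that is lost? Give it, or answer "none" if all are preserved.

D → A lies within U1.
E → BD lies within U1.
F → D lies within U2.
A → G lies within U1.
BC → AD lies within U1.
Every dependency is enforceable on the fragments, so the decomposition is dependency-preserving.

none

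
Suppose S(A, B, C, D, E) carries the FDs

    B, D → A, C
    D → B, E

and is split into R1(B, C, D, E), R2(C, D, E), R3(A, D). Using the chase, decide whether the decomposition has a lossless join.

Chase test. Columns are A, B, C, D, E; row i has aⱼ where attribute j ∈ Ri, else bᵢⱼ.
Initial tableau (one row per fragment):
  row 1: b11 a2 a3 a4 a5
  row 2: b21 b22 a3 a4 a5
  row 3: a1 b32 b33 a4 b35
Rows 1 and 2 agree on D; apply D→B, E and equate their B, E entries.
Rows 1 and 3 agree on D; apply D→B, E and equate their B, E entries.
Rows 1 and 2 agree on B, D; apply B, D→A, C and equate their A, C entries.
Rows 1 and 3 agree on B, D; apply B, D→A, C and equate their A, C entries.
Row 1 is now all distinguished symbols — the join is lossless.

Yes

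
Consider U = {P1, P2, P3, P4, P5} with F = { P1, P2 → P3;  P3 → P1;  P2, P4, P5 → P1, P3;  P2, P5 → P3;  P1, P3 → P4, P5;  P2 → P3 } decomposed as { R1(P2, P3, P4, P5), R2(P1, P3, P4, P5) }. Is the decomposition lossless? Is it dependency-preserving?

Lossless test: (P3, P4, P5)⁺ = {P1, P3, P4, P5}, which contains all of one fragment — lossless.
Dependency preservation: P1, P2 → P3; P2, P4, P5 → P1, P3 are not contained in any single fragment, but the restricted closure of each left-hand side across the fragments still reaches the right-hand side; the remaining FDs each lie inside some fragment. All dependencies are preserved.

lossless and dependency-preserving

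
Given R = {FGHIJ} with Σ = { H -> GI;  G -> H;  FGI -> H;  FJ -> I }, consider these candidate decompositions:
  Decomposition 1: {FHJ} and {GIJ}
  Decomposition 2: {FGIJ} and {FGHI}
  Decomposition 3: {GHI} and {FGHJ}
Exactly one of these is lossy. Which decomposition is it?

Decomposition 1

Decomposition 1: common = {J}, closure = {J} → lossy.
Decomposition 2: common = {FGI}, closure = {FGHI} → lossless.
Decomposition 3: common = {GH}, closure = {GHI} → lossless.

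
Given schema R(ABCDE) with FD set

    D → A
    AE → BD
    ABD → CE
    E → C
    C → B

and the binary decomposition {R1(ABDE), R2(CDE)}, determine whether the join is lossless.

Yes

Common attributes: R1 ∩ R2 = {DE}.
Closure of {DE}: D → A applies, adding A; AE → BD applies, adding B; ABD → CE applies, adding C. So (DE)⁺ = {ABCDE}.
This closure contains every attribute of R1, so R1 ∩ R2 → R1. The join is lossless.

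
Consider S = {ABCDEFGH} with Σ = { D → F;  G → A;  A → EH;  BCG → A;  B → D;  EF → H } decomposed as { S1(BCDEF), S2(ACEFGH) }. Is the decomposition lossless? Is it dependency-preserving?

lossy but dependency-preserving

Lossless test: (CEF)⁺ = {CEFH}, which is a superkey of neither fragment — lossy.
Dependency preservation: BCG → A is not contained in any single fragment, but the restricted closure of its left-hand side across the fragments still reaches the right-hand side; the remaining FDs each lie inside some fragment. All dependencies are preserved.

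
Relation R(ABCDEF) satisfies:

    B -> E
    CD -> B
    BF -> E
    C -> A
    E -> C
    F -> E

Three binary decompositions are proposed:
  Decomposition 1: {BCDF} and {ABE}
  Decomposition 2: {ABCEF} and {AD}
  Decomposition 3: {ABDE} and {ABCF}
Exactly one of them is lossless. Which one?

Decomposition 1

Decomposition 1: common = {B}, closure = {ABCE} → lossless.
Decomposition 2: common = {A}, closure = {A} → lossy.
Decomposition 3: common = {AB}, closure = {ABCE} → lossy.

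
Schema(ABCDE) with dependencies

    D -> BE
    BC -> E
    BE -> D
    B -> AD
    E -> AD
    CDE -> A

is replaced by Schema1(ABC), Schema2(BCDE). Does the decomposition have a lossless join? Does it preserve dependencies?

lossless and dependency-preserving

Lossless test: (BC)⁺ = {ABCDE}, which contains all of one fragment — lossless.
Dependency preservation: B → AD; E → AD; CDE → A are not contained in any single fragment, but the restricted closure of each left-hand side across the fragments still reaches the right-hand side; the remaining FDs each lie inside some fragment. All dependencies are preserved.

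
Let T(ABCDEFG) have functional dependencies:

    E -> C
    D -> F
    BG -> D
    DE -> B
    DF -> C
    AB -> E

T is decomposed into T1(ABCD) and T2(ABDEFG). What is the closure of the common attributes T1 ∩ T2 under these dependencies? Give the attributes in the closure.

T1 ∩ T2 = {ABD}.
D → F applies, adding F
DF → C applies, adding C
AB → E applies, adding E
Closure: {ABCDEF}.

ABCDEF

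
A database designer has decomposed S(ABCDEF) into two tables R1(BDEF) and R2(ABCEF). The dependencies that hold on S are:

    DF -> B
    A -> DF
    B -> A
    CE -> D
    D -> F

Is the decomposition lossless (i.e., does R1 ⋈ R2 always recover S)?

Common attributes: R1 ∩ R2 = {BEF}.
Closure of {BEF}: B → A applies, adding A; A → DF applies, adding D. So (BEF)⁺ = {ABDEF}.
This closure contains every attribute of R1, so R1 ∩ R2 → R1. The join is lossless.

Yes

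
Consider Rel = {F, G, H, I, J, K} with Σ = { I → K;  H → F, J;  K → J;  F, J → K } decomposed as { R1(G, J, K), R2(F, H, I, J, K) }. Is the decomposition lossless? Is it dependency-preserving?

Lossless test: (J, K)⁺ = {J, K}, which is a superkey of neither fragment — lossy.
Dependency preservation: every FD's attributes lie within a single fragment, so each can be enforced locally — preserved.

lossy but dependency-preserving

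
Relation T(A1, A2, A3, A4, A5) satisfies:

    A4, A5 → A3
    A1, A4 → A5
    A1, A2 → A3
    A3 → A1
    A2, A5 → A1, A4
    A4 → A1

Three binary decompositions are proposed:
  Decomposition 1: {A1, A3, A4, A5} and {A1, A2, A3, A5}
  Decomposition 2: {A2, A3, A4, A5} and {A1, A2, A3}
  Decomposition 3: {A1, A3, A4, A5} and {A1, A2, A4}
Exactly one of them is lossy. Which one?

Decomposition 1: common = {A1, A3, A5}, closure = {A1, A3, A5} → lossy.
Decomposition 2: common = {A2, A3}, closure = {A1, A2, A3} → lossless.
Decomposition 3: common = {A1, A4}, closure = {A1, A3, A4, A5} → lossless.

Decomposition 1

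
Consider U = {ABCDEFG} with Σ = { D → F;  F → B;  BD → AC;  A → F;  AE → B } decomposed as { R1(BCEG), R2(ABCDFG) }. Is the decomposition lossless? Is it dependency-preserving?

Lossless test: (BCG)⁺ = {BCG}, which is a superkey of neither fragment — lossy.
Dependency preservation: AE → B is not contained in any single fragment, but the restricted closure of its left-hand side across the fragments still reaches the right-hand side; the remaining FDs each lie inside some fragment. All dependencies are preserved.

lossy but dependency-preserving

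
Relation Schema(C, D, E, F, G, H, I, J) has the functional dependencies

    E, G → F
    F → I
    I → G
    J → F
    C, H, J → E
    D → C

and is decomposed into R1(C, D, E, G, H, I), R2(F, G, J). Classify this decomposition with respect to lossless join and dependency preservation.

Lossless test: (G)⁺ = {G}, which is a superkey of neither fragment — lossy.
Dependency preservation: the restricted closure of {E, G} across the fragments never reaches {F}, so E, G → F cannot be enforced without a join — not preserved.

lossy and not dependency-preserving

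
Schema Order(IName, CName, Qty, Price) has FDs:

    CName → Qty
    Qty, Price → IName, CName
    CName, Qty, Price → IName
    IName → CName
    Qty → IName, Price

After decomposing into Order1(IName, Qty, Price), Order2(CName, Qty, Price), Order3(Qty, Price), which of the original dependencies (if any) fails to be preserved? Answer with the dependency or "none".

none

CName → Qty lies within Order2.
Qty, Price → IName, CName: restricted closure across fragments reaches IName, CName.
CName, Qty, Price → IName: restricted closure across fragments reaches IName.
IName → CName: restricted closure across fragments reaches CName.
Qty → IName, Price lies within Order1.
Every dependency is enforceable on the fragments, so the decomposition is dependency-preserving.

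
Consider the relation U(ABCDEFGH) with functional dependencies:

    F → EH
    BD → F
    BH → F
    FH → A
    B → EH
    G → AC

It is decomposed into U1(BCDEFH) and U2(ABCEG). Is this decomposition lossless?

Common attributes: U1 ∩ U2 = {BCE}.
Closure of {BCE}: B → EH applies, adding H; BH → F applies, adding F; FH → A applies, adding A. So (BCE)⁺ = {ABCEFH}.
The closure contains neither all of U1 = {BCDEFH} nor all of U2 = {ABCEG}, so the common attributes are not a superkey of either fragment. The join is lossy.

No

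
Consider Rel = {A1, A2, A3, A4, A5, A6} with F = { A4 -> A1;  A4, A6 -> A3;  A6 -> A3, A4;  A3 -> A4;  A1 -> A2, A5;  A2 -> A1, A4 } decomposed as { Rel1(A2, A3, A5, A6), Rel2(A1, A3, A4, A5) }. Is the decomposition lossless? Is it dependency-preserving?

lossless but not dependency-preserving

Lossless test: (A3, A5)⁺ = {A1, A2, A3, A4, A5}, which contains all of one fragment — lossless.
Dependency preservation: the restricted closure of {A1} across the fragments never reaches {A2, A5}, so A1 → A2, A5 cannot be enforced without a join — not preserved.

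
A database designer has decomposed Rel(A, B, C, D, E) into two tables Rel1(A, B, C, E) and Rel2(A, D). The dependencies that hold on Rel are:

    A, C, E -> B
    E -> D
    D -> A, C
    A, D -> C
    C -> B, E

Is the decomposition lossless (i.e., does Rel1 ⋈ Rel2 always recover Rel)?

Common attributes: Rel1 ∩ Rel2 = {A}.
No dependency enlarges {A}, so (A)⁺ = {A}.
The closure contains neither all of Rel1 = {A, B, C, E} nor all of Rel2 = {A, D}, so the common attributes are not a superkey of either fragment. The join is lossy.

No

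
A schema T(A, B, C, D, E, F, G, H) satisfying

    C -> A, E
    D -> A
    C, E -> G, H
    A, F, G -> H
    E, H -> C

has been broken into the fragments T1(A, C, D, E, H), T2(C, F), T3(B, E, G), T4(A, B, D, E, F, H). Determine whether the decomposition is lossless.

Chase test. Columns are A, B, C, D, E, F, G, H; row i has aⱼ where attribute j ∈ Ti, else bᵢⱼ.
Initial tableau (one row per fragment):
  row 1: a1 b12 a3 a4 a5 b16 b17 a8
  row 2: b21 b22 a3 b24 b25 a6 b27 b28
  row 3: b31 a2 b33 b34 a5 b36 a7 b38
  row 4: a1 a2 b43 a4 a5 a6 b47 a8
Rows 1 and 2 agree on C; apply C→A, E and equate their A, E entries.
Rows 1 and 2 agree on C, E; apply C, E→G, H and equate their G, H entries.
Rows 1 and 4 agree on E, H; apply E, H→C and equate their C entries.
Rows 1 and 4 agree on C, E; apply C, E→G, H and equate their G, H entries.
No row becomes fully distinguished — the join is lossy.

No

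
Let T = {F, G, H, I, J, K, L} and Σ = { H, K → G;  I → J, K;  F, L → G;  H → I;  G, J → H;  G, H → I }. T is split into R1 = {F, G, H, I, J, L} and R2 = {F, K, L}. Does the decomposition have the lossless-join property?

Common attributes: R1 ∩ R2 = {F, L}.
Closure of {F, L}: F, L → G applies, adding G. So (F, L)⁺ = {F, G, L}.
The closure contains neither all of R1 = {F, G, H, I, J, L} nor all of R2 = {F, K, L}, so the common attributes are not a superkey of either fragment. The join is lossy.

No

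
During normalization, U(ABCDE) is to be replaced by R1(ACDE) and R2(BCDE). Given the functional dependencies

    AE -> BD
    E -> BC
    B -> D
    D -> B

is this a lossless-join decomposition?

Common attributes: R1 ∩ R2 = {CDE}.
Closure of {CDE}: E → BC applies, adding B. So (CDE)⁺ = {BCDE}.
This closure contains every attribute of R2, so R1 ∩ R2 → R2. The join is lossless.

Yes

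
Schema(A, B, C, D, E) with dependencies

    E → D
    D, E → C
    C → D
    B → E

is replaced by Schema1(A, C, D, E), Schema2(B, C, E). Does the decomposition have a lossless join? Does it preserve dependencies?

lossy but dependency-preserving

Lossless test: (C, E)⁺ = {C, D, E}, which is a superkey of neither fragment — lossy.
Dependency preservation: every FD's attributes lie within a single fragment, so each can be enforced locally — preserved.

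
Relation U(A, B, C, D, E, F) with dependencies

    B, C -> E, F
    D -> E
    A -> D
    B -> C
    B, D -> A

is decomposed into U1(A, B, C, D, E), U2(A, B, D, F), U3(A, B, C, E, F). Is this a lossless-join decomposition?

Chase test. Columns are A, B, C, D, E, F; row i has aⱼ where attribute j ∈ Ui, else bᵢⱼ.
Initial tableau (one row per fragment):
  row 1: a1 a2 a3 a4 a5 b16
  row 2: a1 a2 b23 a4 b25 a6
  row 3: a1 a2 a3 b34 a5 a6
Rows 1 and 3 agree on B, C; apply B, C→E, F and equate their E, F entries.
Rows 1 and 2 agree on D; apply D→E and equate their E entries.
Rows 1 and 3 agree on A; apply A→D and equate their D entries.
Rows 1 and 2 agree on B; apply B→C and equate their C entries.
Row 1 is now all distinguished symbols — the join is lossless.

Yes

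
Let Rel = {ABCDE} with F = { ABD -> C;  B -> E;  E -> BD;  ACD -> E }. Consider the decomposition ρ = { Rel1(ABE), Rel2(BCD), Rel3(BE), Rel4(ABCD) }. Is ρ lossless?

Yes

Chase test. Columns are ABCDE; row i has aⱼ where attribute j ∈ Reli, else bᵢⱼ.
Initial tableau (one row per fragment):
  row 1: a1 a2 b13 b14 a5
  row 2: b21 a2 a3 a4 b25
  row 3: b31 a2 b33 b34 a5
  row 4: a1 a2 a3 a4 b45
Rows 1 and 2 agree on B; apply B→E and equate their E entries.
Rows 1 and 4 agree on B; apply B→E and equate their E entries.
Rows 1 and 2 agree on E; apply E→BD and equate their BD entries.
Rows 1 and 3 agree on E; apply E→BD and equate their BD entries.
Rows 1 and 4 agree on ABD; apply ABD→C and equate their C entries.
Row 1 is now all distinguished symbols — the join is lossless.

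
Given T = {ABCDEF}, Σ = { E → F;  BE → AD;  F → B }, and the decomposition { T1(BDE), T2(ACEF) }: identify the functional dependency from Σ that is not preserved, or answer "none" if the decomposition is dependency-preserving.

Check F → B: no single fragment contains all of {BF}, and the restricted closure of {F} across the fragments never reaches {B}.
E → F is preserved.
BE → AD is preserved.

F → B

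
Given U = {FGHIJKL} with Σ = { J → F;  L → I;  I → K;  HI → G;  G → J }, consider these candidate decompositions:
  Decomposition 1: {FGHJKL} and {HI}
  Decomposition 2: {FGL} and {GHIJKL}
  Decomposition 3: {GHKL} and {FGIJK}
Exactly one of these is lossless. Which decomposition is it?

Decomposition 2

Decomposition 1: common = {H}, closure = {H} → lossy.
Decomposition 2: common = {GL}, closure = {FGIJKL} → lossless.
Decomposition 3: common = {GK}, closure = {FGJK} → lossy.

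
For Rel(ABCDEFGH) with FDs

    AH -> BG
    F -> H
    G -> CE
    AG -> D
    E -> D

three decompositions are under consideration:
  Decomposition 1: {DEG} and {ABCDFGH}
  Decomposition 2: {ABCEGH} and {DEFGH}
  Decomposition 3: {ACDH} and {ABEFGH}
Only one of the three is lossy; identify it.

Decomposition 1: common = {DG}, closure = {CDEG} → lossless.
Decomposition 2: common = {EGH}, closure = {CDEGH} → lossy.
Decomposition 3: common = {AH}, closure = {ABCDEGH} → lossless.

Decomposition 2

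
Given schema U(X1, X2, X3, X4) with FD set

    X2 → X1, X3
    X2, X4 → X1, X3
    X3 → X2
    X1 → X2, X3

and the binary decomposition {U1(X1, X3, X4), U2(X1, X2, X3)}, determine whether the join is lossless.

Common attributes: U1 ∩ U2 = {X1, X3}.
Closure of {X1, X3}: X3 → X2 applies, adding X2. So (X1, X3)⁺ = {X1, X2, X3}.
This closure contains every attribute of U2, so U1 ∩ U2 → U2. The join is lossless.

Yes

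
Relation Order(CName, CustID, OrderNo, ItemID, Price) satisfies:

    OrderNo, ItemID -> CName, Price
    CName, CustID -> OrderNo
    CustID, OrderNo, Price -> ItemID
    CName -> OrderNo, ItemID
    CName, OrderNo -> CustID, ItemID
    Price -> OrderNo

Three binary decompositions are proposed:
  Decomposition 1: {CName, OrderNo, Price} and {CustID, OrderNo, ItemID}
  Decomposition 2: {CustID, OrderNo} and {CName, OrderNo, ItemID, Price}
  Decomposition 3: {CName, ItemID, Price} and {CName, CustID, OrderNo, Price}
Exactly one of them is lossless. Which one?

Decomposition 3

Decomposition 1: common = {OrderNo}, closure = {OrderNo} → lossy.
Decomposition 2: common = {OrderNo}, closure = {OrderNo} → lossy.
Decomposition 3: common = {CName, Price}, closure = {CName, CustID, OrderNo, ItemID, Price} → lossless.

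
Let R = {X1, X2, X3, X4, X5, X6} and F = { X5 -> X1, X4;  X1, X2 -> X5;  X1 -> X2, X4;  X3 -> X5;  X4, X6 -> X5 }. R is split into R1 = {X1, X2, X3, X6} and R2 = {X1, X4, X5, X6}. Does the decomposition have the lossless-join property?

Common attributes: R1 ∩ R2 = {X1, X6}.
Closure of {X1, X6}: X1 → X2, X4 applies, adding X2, X4; X4, X6 → X5 applies, adding X5. So (X1, X6)⁺ = {X1, X2, X4, X5, X6}.
This closure contains every attribute of R2, so R1 ∩ R2 → R2. The join is lossless.

Yes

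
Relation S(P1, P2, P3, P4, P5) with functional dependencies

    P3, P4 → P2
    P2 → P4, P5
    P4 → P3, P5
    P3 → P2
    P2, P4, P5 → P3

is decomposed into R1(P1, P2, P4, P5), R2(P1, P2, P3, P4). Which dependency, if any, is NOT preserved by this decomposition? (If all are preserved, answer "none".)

P3, P4 → P2 lies within R2.
P2 → P4, P5 lies within R1.
P4 → P3, P5: restricted closure across fragments reaches P3, P5.
P3 → P2 lies within R2.
P2, P4, P5 → P3: restricted closure across fragments reaches P3.
Every dependency is enforceable on the fragments, so the decomposition is dependency-preserving.

none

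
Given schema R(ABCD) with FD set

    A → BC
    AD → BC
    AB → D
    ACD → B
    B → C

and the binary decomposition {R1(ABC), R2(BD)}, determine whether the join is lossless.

Common attributes: R1 ∩ R2 = {B}.
Closure of {B}: B → C applies, adding C. So (B)⁺ = {BC}.
The closure contains neither all of R1 = {ABC} nor all of R2 = {BD}, so the common attributes are not a superkey of either fragment. The join is lossy.

No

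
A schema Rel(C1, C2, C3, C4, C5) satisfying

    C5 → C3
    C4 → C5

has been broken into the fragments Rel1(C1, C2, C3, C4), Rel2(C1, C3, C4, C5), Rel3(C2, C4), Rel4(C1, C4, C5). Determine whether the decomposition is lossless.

Yes

Chase test. Columns are C1, C2, C3, C4, C5; row i has aⱼ where attribute j ∈ Reli, else bᵢⱼ.
Initial tableau (one row per fragment):
  row 1: a1 a2 a3 a4 b15
  row 2: a1 b22 a3 a4 a5
  row 3: b31 a2 b33 a4 b35
  row 4: a1 b42 b43 a4 a5
Rows 2 and 4 agree on C5; apply C5→C3 and equate their C3 entries.
Rows 1 and 2 agree on C4; apply C4→C5 and equate their C5 entries.
Rows 1 and 3 agree on C4; apply C4→C5 and equate their C5 entries.
Rows 1 and 3 agree on C5; apply C5→C3 and equate their C3 entries.
Row 1 is now all distinguished symbols — the join is lossless.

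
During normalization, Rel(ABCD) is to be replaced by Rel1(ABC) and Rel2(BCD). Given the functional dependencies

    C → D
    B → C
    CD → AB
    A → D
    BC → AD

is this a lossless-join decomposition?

Yes

Common attributes: Rel1 ∩ Rel2 = {BC}.
Closure of {BC}: C → D applies, adding D; CD → AB applies, adding A. So (BC)⁺ = {ABCD}.
This closure contains every attribute of Rel1, so Rel1 ∩ Rel2 → Rel1. The join is lossless.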